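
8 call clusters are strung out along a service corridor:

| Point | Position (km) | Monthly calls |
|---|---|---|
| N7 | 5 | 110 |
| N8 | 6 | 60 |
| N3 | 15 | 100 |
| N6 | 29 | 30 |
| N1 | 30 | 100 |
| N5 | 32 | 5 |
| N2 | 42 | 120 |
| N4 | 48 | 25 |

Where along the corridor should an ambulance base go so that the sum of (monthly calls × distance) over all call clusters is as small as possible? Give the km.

For a sum of weighted absolute distances on a line, the optimum is the weighted median (not the mean). Total weight W = 550; half-weight = 275.
Sort by position and accumulate weight:
  km 5 (N7, w=110) → cum 110
  km 6 (N8, w=60) → cum 170
  km 15 (N3, w=100) → cum 270
  km 29 (N6, w=30) → cum 300  ≥ 275 → median here
  km 30 (N1, w=100) → cum 400
  km 32 (N5, w=5) → cum 405
  km 42 (N2, w=120) → cum 525
  km 48 (N4, w=25) → cum 550
Optimal location: km 29.

x = 29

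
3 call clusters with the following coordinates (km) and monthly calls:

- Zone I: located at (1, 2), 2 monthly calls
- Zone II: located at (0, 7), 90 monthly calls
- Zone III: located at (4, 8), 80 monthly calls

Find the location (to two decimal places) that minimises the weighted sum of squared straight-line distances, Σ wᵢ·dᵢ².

The minimiser of Σwᵢ‖p−pᵢ‖² is the weighted centroid p* = (Σwᵢpᵢ)/(Σwᵢ).
Σwᵢ = 172.
Σwᵢxᵢ = 2·1 + 90·0 + 80·4 = 322.
Σwᵢyᵢ = 2·2 + 90·7 + 80·8 = 1274.
x* = 322/172 = 1.87, y* = 1274/172 = 7.41.

(1.87, 7.41)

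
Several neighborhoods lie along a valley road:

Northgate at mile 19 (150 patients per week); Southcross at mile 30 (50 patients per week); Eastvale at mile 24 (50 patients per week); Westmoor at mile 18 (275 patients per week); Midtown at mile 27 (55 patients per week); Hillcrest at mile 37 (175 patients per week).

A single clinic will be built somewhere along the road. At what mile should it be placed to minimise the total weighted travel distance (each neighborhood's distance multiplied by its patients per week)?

x = 19

For a sum of weighted absolute distances on a line, the optimum is the weighted median (not the mean). Total weight W = 755; half-weight = 377.5.
Sort by position and accumulate weight:
  mile 18 (Westmoor, w=275) → cum 275
  mile 19 (Northgate, w=150) → cum 425  ≥ 377.5 → median here
  mile 24 (Eastvale, w=50) → cum 475
  mile 27 (Midtown, w=55) → cum 530
  mile 30 (Southcross, w=50) → cum 580
  mile 37 (Hillcrest, w=175) → cum 755
Optimal location: mile 19.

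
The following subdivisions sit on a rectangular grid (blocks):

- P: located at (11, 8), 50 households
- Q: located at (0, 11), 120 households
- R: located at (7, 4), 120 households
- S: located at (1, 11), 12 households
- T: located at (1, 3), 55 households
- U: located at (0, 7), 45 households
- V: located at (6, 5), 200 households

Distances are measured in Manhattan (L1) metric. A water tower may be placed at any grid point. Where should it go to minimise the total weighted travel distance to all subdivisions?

(6, 5)

Manhattan distance separates: Σwᵢ(|x−xᵢ|+|y−yᵢ|) = Σwᵢ|x−xᵢ| + Σwᵢ|y−yᵢ|, so x and y are optimised independently as 1-D weighted medians.
Total weight W = 602; half = 301.
x-coordinate, sorted with cumulative weight:
  x=0 (Q, w=120) cum 120
  x=0 (U, w=45) cum 165
  x=1 (S, w=12) cum 177
  x=1 (T, w=55) cum 232
  x=6 (V, w=200) cum 432  ← median
  x=7 (R, w=120) cum 552
  x=11 (P, w=50) cum 602
⇒ x* = 6
y-coordinate, sorted with cumulative weight:
  y=3 (T, w=55) cum 55
  y=4 (R, w=120) cum 175
  y=5 (V, w=200) cum 375  ← median
  y=7 (U, w=45) cum 420
  y=8 (P, w=50) cum 470
  y=11 (Q, w=120) cum 590
  y=11 (S, w=12) cum 602
⇒ y* = 5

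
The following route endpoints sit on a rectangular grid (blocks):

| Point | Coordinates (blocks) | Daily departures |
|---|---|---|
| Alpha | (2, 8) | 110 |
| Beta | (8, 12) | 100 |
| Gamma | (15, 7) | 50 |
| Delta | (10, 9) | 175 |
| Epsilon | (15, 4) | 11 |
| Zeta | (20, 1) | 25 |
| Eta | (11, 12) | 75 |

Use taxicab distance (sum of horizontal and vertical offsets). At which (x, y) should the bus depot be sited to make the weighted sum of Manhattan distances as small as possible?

Manhattan distance separates: Σwᵢ(|x−xᵢ|+|y−yᵢ|) = Σwᵢ|x−xᵢ| + Σwᵢ|y−yᵢ|, so x and y are optimised independently as 1-D weighted medians.
Total weight W = 546; half = 273.
x-coordinate, sorted with cumulative weight:
  x=2 (Alpha, w=110) cum 110
  x=8 (Beta, w=100) cum 210
  x=10 (Delta, w=175) cum 385  ← median
  x=11 (Eta, w=75) cum 460
  x=15 (Gamma, w=50) cum 510
  x=15 (Epsilon, w=11) cum 521
  x=20 (Zeta, w=25) cum 546
⇒ x* = 10
y-coordinate, sorted with cumulative weight:
  y=1 (Zeta, w=25) cum 25
  y=4 (Epsilon, w=11) cum 36
  y=7 (Gamma, w=50) cum 86
  y=8 (Alpha, w=110) cum 196
  y=9 (Delta, w=175) cum 371  ← median
  y=12 (Beta, w=100) cum 471
  y=12 (Eta, w=75) cum 546
⇒ y* = 9

(10, 9)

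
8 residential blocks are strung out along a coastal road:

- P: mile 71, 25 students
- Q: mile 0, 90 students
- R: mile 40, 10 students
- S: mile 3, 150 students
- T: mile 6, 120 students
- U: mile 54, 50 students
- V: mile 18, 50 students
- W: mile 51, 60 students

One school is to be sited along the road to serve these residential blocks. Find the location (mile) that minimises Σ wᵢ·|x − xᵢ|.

For a sum of weighted absolute distances on a line, the optimum is the weighted median (not the mean). Total weight W = 555; half-weight = 277.5.
Sort by position and accumulate weight:
  mile 0 (Q, w=90) → cum 90
  mile 3 (S, w=150) → cum 240
  mile 6 (T, w=120) → cum 360  ≥ 277.5 → median here
  mile 18 (V, w=50) → cum 410
  mile 40 (R, w=10) → cum 420
  mile 51 (W, w=60) → cum 480
  mile 54 (U, w=50) → cum 530
  mile 71 (P, w=25) → cum 555
Optimal location: mile 6.

x = 6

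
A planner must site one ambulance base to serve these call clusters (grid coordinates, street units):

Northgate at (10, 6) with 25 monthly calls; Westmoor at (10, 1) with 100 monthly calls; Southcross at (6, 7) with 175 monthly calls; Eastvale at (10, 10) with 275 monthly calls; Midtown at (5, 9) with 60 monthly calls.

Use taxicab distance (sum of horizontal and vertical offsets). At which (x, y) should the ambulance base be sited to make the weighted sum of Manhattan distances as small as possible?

Manhattan distance separates: Σwᵢ(|x−xᵢ|+|y−yᵢ|) = Σwᵢ|x−xᵢ| + Σwᵢ|y−yᵢ|, so x and y are optimised independently as 1-D weighted medians.
Total weight W = 635; half = 317.5.
x-coordinate, sorted with cumulative weight:
  x=5 (Midtown, w=60) cum 60
  x=6 (Southcross, w=175) cum 235
  x=10 (Northgate, w=25) cum 260
  x=10 (Westmoor, w=100) cum 360  ← median
  x=10 (Eastvale, w=275) cum 635
⇒ x* = 10
y-coordinate, sorted with cumulative weight:
  y=1 (Westmoor, w=100) cum 100
  y=6 (Northgate, w=25) cum 125
  y=7 (Southcross, w=175) cum 300
  y=9 (Midtown, w=60) cum 360  ← median
  y=10 (Eastvale, w=275) cum 635
⇒ y* = 9

(10, 9)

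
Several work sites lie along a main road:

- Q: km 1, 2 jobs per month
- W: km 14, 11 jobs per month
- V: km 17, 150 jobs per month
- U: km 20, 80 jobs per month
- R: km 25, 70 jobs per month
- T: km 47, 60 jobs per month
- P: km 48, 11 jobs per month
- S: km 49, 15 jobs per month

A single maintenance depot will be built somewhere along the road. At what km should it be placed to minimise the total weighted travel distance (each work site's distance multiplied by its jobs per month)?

x = 20

For a sum of weighted absolute distances on a line, the optimum is the weighted median (not the mean). Total weight W = 399; half-weight = 199.5.
Sort by position and accumulate weight:
  km 1 (Q, w=2) → cum 2
  km 14 (W, w=11) → cum 13
  km 17 (V, w=150) → cum 163
  km 20 (U, w=80) → cum 243  ≥ 199.5 → median here
  km 25 (R, w=70) → cum 313
  km 47 (T, w=60) → cum 373
  km 48 (P, w=11) → cum 384
  km 49 (S, w=15) → cum 399
Optimal location: km 20.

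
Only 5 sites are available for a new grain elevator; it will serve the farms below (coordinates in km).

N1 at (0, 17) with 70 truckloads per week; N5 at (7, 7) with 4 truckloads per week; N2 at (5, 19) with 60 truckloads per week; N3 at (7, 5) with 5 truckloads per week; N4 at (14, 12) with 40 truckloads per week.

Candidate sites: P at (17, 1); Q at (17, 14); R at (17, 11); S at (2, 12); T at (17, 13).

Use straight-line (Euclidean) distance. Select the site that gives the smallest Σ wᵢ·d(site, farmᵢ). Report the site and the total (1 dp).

Total weighted distance at each candidate:
  P (17, 1): total = 3488.7
  Q (17, 14): total = 2248.7
  R (17, 11): total = 2355.2
  S (2, 12): total = 1385.2
  T (17, 13): total = 2264.7
Minimum is at S with total 1385.2 km.

S, total 1385.2 km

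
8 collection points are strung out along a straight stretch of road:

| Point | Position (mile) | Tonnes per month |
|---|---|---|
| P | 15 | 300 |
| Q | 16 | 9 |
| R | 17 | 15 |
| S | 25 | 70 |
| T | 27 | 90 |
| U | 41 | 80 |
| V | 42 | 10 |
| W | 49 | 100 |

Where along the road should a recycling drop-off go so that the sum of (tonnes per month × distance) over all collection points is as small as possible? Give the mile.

x = 25

For a sum of weighted absolute distances on a line, the optimum is the weighted median (not the mean). Total weight W = 674; half-weight = 337.
Sort by position and accumulate weight:
  mile 15 (P, w=300) → cum 300
  mile 16 (Q, w=9) → cum 309
  mile 17 (R, w=15) → cum 324
  mile 25 (S, w=70) → cum 394  ≥ 337 → median here
  mile 27 (T, w=90) → cum 484
  mile 41 (U, w=80) → cum 564
  mile 42 (V, w=10) → cum 574
  mile 49 (W, w=100) → cum 674
Optimal location: mile 25.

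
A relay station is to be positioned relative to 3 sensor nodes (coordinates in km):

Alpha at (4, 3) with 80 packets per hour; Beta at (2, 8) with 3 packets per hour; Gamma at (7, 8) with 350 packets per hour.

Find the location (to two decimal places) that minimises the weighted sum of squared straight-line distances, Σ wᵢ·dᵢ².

The minimiser of Σwᵢ‖p−pᵢ‖² is the weighted centroid p* = (Σwᵢpᵢ)/(Σwᵢ).
Σwᵢ = 433.
Σwᵢxᵢ = 80·4 + 3·2 + 350·7 = 2776.
Σwᵢyᵢ = 80·3 + 3·8 + 350·8 = 3064.
x* = 2776/433 = 6.41, y* = 3064/433 = 7.08.

(6.41, 7.08)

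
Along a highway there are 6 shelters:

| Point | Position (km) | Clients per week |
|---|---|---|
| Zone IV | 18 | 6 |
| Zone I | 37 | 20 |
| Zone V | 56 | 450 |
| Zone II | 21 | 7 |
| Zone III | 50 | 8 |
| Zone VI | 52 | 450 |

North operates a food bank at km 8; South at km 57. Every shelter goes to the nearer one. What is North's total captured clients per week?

The indifferent point is the midpoint (8+57)/2 = 32.5; shelters left of it (closer to North at 8) go to North, those right go to South.
  Zone IV at 18 (w=6) → North
  Zone II at 21 (w=7) → North
  Zone I at 37 (w=20) → South
  Zone III at 50 (w=8) → South
  Zone VI at 52 (w=450) → South
  Zone V at 56 (w=450) → South
North captures 13; South captures 928.

13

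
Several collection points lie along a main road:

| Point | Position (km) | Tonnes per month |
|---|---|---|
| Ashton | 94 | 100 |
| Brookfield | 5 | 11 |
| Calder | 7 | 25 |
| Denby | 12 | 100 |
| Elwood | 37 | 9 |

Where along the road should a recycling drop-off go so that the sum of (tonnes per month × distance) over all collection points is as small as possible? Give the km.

x = 12

For a sum of weighted absolute distances on a line, the optimum is the weighted median (not the mean). Total weight W = 245; half-weight = 122.5.
Sort by position and accumulate weight:
  km 5 (Brookfield, w=11) → cum 11
  km 7 (Calder, w=25) → cum 36
  km 12 (Denby, w=100) → cum 136  ≥ 122.5 → median here
  km 37 (Elwood, w=9) → cum 145
  km 94 (Ashton, w=100) → cum 245
Optimal location: km 12.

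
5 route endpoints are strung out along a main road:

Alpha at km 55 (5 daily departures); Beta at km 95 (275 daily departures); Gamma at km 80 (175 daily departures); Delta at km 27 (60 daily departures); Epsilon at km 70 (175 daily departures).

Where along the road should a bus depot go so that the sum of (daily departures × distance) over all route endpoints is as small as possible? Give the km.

x = 80

For a sum of weighted absolute distances on a line, the optimum is the weighted median (not the mean). Total weight W = 690; half-weight = 345.
Sort by position and accumulate weight:
  km 27 (Delta, w=60) → cum 60
  km 55 (Alpha, w=5) → cum 65
  km 70 (Epsilon, w=175) → cum 240
  km 80 (Gamma, w=175) → cum 415  ≥ 345 → median here
  km 95 (Beta, w=275) → cum 690
Optimal location: km 80.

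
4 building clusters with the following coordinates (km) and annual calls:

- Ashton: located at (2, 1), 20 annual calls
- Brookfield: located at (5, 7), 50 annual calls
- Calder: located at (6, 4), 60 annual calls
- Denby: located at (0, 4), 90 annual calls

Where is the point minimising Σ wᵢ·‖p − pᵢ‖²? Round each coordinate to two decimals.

The minimiser of Σwᵢ‖p−pᵢ‖² is the weighted centroid p* = (Σwᵢpᵢ)/(Σwᵢ).
Σwᵢ = 220.
Σwᵢxᵢ = 20·2 + 50·5 + 60·6 + 90·0 = 650.
Σwᵢyᵢ = 20·1 + 50·7 + 60·4 + 90·4 = 970.
x* = 650/220 = 2.95, y* = 970/220 = 4.41.

(2.95, 4.41)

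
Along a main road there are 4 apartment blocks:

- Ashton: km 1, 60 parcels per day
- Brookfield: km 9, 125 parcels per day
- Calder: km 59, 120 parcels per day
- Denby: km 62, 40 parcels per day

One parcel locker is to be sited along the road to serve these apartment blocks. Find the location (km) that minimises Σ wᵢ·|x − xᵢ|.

For a sum of weighted absolute distances on a line, the optimum is the weighted median (not the mean). Total weight W = 345; half-weight = 172.5.
Sort by position and accumulate weight:
  km 1 (Ashton, w=60) → cum 60
  km 9 (Brookfield, w=125) → cum 185  ≥ 172.5 → median here
  km 59 (Calder, w=120) → cum 305
  km 62 (Denby, w=40) → cum 345
Optimal location: km 9.

x = 9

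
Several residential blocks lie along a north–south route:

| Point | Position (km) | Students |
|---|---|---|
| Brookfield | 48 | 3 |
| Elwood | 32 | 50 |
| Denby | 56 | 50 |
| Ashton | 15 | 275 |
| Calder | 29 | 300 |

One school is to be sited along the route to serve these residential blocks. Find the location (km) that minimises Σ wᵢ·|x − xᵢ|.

For a sum of weighted absolute distances on a line, the optimum is the weighted median (not the mean). Total weight W = 678; half-weight = 339.
Sort by position and accumulate weight:
  km 15 (Ashton, w=275) → cum 275
  km 29 (Calder, w=300) → cum 575  ≥ 339 → median here
  km 32 (Elwood, w=50) → cum 625
  km 48 (Brookfield, w=3) → cum 628
  km 56 (Denby, w=50) → cum 678
Optimal location: km 29.

x = 29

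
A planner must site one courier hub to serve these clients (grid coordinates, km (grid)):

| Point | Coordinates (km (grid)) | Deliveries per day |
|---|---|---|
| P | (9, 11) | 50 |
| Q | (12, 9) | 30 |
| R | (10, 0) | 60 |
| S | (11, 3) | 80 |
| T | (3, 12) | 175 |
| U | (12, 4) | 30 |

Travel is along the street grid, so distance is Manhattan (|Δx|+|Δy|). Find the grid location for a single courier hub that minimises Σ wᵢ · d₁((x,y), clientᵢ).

Manhattan distance separates: Σwᵢ(|x−xᵢ|+|y−yᵢ|) = Σwᵢ|x−xᵢ| + Σwᵢ|y−yᵢ|, so x and y are optimised independently as 1-D weighted medians.
Total weight W = 425; half = 212.5.
x-coordinate, sorted with cumulative weight:
  x=3 (T, w=175) cum 175
  x=9 (P, w=50) cum 225  ← median
  x=10 (R, w=60) cum 285
  x=11 (S, w=80) cum 365
  x=12 (Q, w=30) cum 395
  x=12 (U, w=30) cum 425
⇒ x* = 9
y-coordinate, sorted with cumulative weight:
  y=0 (R, w=60) cum 60
  y=3 (S, w=80) cum 140
  y=4 (U, w=30) cum 170
  y=9 (Q, w=30) cum 200
  y=11 (P, w=50) cum 250  ← median
  y=12 (T, w=175) cum 425
⇒ y* = 11

(9, 11)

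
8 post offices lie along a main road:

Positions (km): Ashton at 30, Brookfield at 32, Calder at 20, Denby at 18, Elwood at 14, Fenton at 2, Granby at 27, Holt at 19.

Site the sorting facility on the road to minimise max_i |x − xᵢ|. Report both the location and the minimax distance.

location 17, max distance 15

The 1-center on a line is the midpoint of the two extreme points: leftmost at 2, rightmost at 32.
Optimal location = (2 + 32)/2 = 17; maximum distance = (32 − 2)/2 = 15.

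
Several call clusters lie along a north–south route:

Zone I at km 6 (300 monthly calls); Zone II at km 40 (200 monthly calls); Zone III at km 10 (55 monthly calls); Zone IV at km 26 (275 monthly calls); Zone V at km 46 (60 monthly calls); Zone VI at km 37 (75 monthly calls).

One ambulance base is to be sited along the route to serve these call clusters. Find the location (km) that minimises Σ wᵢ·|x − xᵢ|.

x = 26

For a sum of weighted absolute distances on a line, the optimum is the weighted median (not the mean). Total weight W = 965; half-weight = 482.5.
Sort by position and accumulate weight:
  km 6 (Zone I, w=300) → cum 300
  km 10 (Zone III, w=55) → cum 355
  km 26 (Zone IV, w=275) → cum 630  ≥ 482.5 → median here
  km 37 (Zone VI, w=75) → cum 705
  km 40 (Zone II, w=200) → cum 905
  km 46 (Zone V, w=60) → cum 965
Optimal location: km 26.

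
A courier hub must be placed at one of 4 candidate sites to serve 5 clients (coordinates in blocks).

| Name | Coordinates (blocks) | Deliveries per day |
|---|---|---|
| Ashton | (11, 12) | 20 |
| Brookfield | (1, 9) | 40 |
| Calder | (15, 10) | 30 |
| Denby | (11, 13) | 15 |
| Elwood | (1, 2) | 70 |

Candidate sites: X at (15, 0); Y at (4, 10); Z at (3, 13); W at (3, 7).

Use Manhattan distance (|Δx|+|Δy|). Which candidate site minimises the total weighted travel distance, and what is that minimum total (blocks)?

W, total 1570 blocks

Total weighted distance at each candidate:
  X (15, 0): total = 2915
  Y (4, 10): total = 1590
  Z (3, 13): total = 1900
  W (3, 7): total = 1570
Minimum is at W with total 1570 blocks.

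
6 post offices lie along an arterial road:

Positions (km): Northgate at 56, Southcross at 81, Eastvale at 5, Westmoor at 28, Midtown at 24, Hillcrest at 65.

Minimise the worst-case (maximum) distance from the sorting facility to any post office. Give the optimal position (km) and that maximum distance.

location 43, max distance 38

The 1-center on a line is the midpoint of the two extreme points: leftmost at 5, rightmost at 81.
Optimal location = (5 + 81)/2 = 43; maximum distance = (81 − 5)/2 = 38.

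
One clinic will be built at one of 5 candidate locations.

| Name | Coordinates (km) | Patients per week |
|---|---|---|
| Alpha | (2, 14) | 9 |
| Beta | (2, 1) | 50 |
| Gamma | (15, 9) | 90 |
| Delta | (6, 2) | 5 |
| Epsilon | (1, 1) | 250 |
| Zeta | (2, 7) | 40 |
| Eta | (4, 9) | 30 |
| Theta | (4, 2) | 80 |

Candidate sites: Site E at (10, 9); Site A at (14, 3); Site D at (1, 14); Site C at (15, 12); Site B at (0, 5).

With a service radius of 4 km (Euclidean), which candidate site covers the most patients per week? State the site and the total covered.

Site C, covering 90

Coverage radius r = 4 km; a point is covered iff (Δx)²+(Δy)² ≤ 4² = 16.
  Site E (10, 9): covers {none} → 0
  Site A (14, 3): covers {none} → 0
  Site D (1, 14): covers {Alpha} → 9
  Site C (15, 12): covers {Gamma} → 90
  Site B (0, 5): covers {Zeta} → 40
Maximum coverage at Site C: 90 patients per week.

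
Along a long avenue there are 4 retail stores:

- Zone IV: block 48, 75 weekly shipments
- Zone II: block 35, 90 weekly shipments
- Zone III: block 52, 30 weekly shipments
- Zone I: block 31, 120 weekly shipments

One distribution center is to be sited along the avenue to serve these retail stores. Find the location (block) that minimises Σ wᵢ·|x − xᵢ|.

For a sum of weighted absolute distances on a line, the optimum is the weighted median (not the mean). Total weight W = 315; half-weight = 157.5.
Sort by position and accumulate weight:
  block 31 (Zone I, w=120) → cum 120
  block 35 (Zone II, w=90) → cum 210  ≥ 157.5 → median here
  block 48 (Zone IV, w=75) → cum 285
  block 52 (Zone III, w=30) → cum 315
Optimal location: block 35.

x = 35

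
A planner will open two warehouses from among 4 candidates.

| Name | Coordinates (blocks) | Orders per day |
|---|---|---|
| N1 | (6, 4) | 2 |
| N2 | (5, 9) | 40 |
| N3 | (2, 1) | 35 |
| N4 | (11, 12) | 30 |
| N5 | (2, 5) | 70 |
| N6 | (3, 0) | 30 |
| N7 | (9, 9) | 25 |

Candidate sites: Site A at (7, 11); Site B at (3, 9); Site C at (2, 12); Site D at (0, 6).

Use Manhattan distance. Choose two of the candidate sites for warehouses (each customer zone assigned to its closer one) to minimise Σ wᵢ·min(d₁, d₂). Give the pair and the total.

Evaluate every pair (each demand assigned to the nearer of the two):
  {Site A, Site D}: total = 1151
  {Site A, Site B}: total = 1281
  {Site B, Site D}: total = 1301
  {Site B, Site C}: total = 1451
  {Site C, Site D}: total = 1501
  {Site A, Site C}: total = 1691
Best pair: {Site A, Site D} with total 1151.

{Site A, Site D}, total 1151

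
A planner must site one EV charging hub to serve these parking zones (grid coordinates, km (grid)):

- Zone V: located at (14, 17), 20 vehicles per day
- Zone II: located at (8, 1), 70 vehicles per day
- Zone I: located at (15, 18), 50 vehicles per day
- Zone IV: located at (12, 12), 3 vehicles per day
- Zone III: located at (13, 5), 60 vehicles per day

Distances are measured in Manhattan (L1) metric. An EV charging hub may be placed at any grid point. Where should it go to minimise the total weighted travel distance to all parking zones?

(13, 5)

Manhattan distance separates: Σwᵢ(|x−xᵢ|+|y−yᵢ|) = Σwᵢ|x−xᵢ| + Σwᵢ|y−yᵢ|, so x and y are optimised independently as 1-D weighted medians.
Total weight W = 203; half = 101.5.
x-coordinate, sorted with cumulative weight:
  x=8 (Zone II, w=70) cum 70
  x=12 (Zone IV, w=3) cum 73
  x=13 (Zone III, w=60) cum 133  ← median
  x=14 (Zone V, w=20) cum 153
  x=15 (Zone I, w=50) cum 203
⇒ x* = 13
y-coordinate, sorted with cumulative weight:
  y=1 (Zone II, w=70) cum 70
  y=5 (Zone III, w=60) cum 130  ← median
  y=12 (Zone IV, w=3) cum 133
  y=17 (Zone V, w=20) cum 153
  y=18 (Zone I, w=50) cum 203
⇒ y* = 5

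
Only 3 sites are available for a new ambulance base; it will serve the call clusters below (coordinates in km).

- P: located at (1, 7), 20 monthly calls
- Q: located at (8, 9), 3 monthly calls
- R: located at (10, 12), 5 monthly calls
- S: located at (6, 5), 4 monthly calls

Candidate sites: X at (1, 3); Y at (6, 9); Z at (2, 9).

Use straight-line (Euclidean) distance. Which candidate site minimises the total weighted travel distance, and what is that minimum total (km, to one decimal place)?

Total weighted distance at each candidate:
  X (1, 3): total = 192.8
  Y (6, 9): total = 154.7
  Z (2, 9): total = 128.1
Minimum is at Z with total 128.1 km.

Z, total 128.1 km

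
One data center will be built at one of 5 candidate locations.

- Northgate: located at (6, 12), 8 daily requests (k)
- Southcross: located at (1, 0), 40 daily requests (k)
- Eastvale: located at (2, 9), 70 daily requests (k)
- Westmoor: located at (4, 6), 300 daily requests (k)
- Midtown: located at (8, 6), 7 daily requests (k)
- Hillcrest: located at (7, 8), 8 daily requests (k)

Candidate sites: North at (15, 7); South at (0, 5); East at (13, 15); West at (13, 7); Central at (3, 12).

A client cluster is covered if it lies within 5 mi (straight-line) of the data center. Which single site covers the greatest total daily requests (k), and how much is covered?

South, covering 370

Coverage radius r = 5 mi; a point is covered iff (Δx)²+(Δy)² ≤ 5² = 25.
  North (15, 7): covers {none} → 0
  South (0, 5): covers {Eastvale, Westmoor} → 370
  East (13, 15): covers {none} → 0
  West (13, 7): covers {none} → 0
  Central (3, 12): covers {Northgate, Eastvale} → 78
Maximum coverage at South: 370 daily requests (k).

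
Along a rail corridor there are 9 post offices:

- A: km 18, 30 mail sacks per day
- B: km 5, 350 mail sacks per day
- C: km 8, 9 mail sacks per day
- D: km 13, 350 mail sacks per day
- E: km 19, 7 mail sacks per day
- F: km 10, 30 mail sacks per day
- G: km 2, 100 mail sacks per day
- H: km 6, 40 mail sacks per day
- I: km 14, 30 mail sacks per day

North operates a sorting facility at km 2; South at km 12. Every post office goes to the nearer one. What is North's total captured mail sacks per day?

490

The indifferent point is the midpoint (2+12)/2 = 7; post offices left of it (closer to North at 2) go to North, those right go to South.
  G at 2 (w=100) → North
  B at 5 (w=350) → North
  H at 6 (w=40) → North
  C at 8 (w=9) → South
  F at 10 (w=30) → South
  D at 13 (w=350) → South
  I at 14 (w=30) → South
  A at 18 (w=30) → South
  E at 19 (w=7) → South
North captures 490; South captures 456.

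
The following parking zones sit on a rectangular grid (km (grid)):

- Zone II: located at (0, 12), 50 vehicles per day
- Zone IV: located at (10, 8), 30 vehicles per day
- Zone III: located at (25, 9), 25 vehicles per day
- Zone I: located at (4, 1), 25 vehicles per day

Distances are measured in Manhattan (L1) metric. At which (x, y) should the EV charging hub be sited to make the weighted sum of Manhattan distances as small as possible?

Manhattan distance separates: Σwᵢ(|x−xᵢ|+|y−yᵢ|) = Σwᵢ|x−xᵢ| + Σwᵢ|y−yᵢ|, so x and y are optimised independently as 1-D weighted medians.
Total weight W = 130; half = 65.
x-coordinate, sorted with cumulative weight:
  x=0 (Zone II, w=50) cum 50
  x=4 (Zone I, w=25) cum 75  ← median
  x=10 (Zone IV, w=30) cum 105
  x=25 (Zone III, w=25) cum 130
⇒ x* = 4
y-coordinate, sorted with cumulative weight:
  y=1 (Zone I, w=25) cum 25
  y=8 (Zone IV, w=30) cum 55
  y=9 (Zone III, w=25) cum 80  ← median
  y=12 (Zone II, w=50) cum 130
⇒ y* = 9

(4, 9)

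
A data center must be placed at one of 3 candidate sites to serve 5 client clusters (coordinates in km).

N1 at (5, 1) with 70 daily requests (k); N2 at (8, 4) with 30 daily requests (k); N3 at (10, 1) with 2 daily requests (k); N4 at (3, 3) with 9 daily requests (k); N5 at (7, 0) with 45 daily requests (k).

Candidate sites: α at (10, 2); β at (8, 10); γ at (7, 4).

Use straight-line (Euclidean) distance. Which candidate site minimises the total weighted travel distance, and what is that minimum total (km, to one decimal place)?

Total weighted distance at each candidate:
  α (10, 2): total = 669.7
  β (8, 10): total = 1392.2
  γ (7, 4): total = 508.0
Minimum is at γ with total 508.0 km.

γ, total 508.0 km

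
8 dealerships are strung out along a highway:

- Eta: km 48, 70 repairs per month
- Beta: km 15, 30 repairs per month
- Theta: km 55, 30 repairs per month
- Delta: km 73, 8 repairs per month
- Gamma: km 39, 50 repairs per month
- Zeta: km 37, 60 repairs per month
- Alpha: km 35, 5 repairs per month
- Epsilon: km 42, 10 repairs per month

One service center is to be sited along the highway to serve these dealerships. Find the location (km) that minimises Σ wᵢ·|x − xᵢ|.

For a sum of weighted absolute distances on a line, the optimum is the weighted median (not the mean). Total weight W = 263; half-weight = 131.5.
Sort by position and accumulate weight:
  km 15 (Beta, w=30) → cum 30
  km 35 (Alpha, w=5) → cum 35
  km 37 (Zeta, w=60) → cum 95
  km 39 (Gamma, w=50) → cum 145  ≥ 131.5 → median here
  km 42 (Epsilon, w=10) → cum 155
  km 48 (Eta, w=70) → cum 225
  km 55 (Theta, w=30) → cum 255
  km 73 (Delta, w=8) → cum 263
Optimal location: km 39.

x = 39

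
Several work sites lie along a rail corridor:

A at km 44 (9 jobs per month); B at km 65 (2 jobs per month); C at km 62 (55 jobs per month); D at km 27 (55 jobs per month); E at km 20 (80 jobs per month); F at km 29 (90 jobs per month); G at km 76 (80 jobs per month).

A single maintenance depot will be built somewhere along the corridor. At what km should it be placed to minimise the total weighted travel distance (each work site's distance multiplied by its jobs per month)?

x = 29

For a sum of weighted absolute distances on a line, the optimum is the weighted median (not the mean). Total weight W = 371; half-weight = 185.5.
Sort by position and accumulate weight:
  km 20 (E, w=80) → cum 80
  km 27 (D, w=55) → cum 135
  km 29 (F, w=90) → cum 225  ≥ 185.5 → median here
  km 44 (A, w=9) → cum 234
  km 62 (C, w=55) → cum 289
  km 65 (B, w=2) → cum 291
  km 76 (G, w=80) → cum 371
Optimal location: km 29.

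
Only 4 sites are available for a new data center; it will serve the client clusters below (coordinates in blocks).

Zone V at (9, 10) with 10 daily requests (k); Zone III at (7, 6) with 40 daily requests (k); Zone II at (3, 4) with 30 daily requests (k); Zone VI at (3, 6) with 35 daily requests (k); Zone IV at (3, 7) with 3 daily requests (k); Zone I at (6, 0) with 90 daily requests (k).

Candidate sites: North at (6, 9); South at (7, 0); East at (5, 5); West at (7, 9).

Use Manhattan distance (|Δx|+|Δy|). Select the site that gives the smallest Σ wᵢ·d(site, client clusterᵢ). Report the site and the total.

East, total 957 blocks

Total weighted distance at each candidate:
  North (6, 9): total = 1475
  South (7, 0): total = 1073
  East (5, 5): total = 957
  West (7, 9): total = 1583
Minimum is at East with total 957 blocks.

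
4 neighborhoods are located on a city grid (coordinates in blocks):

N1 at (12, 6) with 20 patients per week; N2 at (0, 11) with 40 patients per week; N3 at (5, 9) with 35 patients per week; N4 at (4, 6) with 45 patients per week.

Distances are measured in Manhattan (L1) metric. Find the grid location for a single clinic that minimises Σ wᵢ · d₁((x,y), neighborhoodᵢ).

Manhattan distance separates: Σwᵢ(|x−xᵢ|+|y−yᵢ|) = Σwᵢ|x−xᵢ| + Σwᵢ|y−yᵢ|, so x and y are optimised independently as 1-D weighted medians.
Total weight W = 140; half = 70.
x-coordinate, sorted with cumulative weight:
  x=0 (N2, w=40) cum 40
  x=4 (N4, w=45) cum 85  ← median
  x=5 (N3, w=35) cum 120
  x=12 (N1, w=20) cum 140
⇒ x* = 4
y-coordinate, sorted with cumulative weight:
  y=6 (N1, w=20) cum 20
  y=6 (N4, w=45) cum 65
  y=9 (N3, w=35) cum 100  ← median
  y=11 (N2, w=40) cum 140
⇒ y* = 9

(4, 9)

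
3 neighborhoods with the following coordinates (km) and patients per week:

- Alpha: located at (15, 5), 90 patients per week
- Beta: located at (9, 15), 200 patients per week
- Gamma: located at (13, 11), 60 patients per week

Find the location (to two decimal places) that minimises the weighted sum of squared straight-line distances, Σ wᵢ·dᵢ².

The minimiser of Σwᵢ‖p−pᵢ‖² is the weighted centroid p* = (Σwᵢpᵢ)/(Σwᵢ).
Σwᵢ = 350.
Σwᵢxᵢ = 90·15 + 200·9 + 60·13 = 3930.
Σwᵢyᵢ = 90·5 + 200·15 + 60·11 = 4110.
x* = 3930/350 = 11.23, y* = 4110/350 = 11.74.

(11.23, 11.74)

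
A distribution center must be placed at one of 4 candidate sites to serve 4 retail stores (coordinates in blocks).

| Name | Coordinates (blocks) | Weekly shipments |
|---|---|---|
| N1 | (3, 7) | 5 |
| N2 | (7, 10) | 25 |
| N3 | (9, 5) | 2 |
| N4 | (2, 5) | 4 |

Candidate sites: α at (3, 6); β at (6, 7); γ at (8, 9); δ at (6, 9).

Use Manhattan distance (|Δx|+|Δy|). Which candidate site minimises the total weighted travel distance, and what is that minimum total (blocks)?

Total weighted distance at each candidate:
  α (3, 6): total = 227
  β (6, 7): total = 149
  γ (8, 9): total = 135
  δ (6, 9): total = 121
Minimum is at δ with total 121 blocks.

δ, total 121 blocks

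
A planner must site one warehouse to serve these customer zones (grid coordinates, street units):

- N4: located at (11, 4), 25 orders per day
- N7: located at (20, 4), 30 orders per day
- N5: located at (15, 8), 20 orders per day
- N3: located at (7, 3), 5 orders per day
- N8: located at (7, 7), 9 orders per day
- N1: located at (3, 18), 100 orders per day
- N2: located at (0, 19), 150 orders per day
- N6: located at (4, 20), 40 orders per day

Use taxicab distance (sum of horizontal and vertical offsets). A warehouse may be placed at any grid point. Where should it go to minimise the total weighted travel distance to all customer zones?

Manhattan distance separates: Σwᵢ(|x−xᵢ|+|y−yᵢ|) = Σwᵢ|x−xᵢ| + Σwᵢ|y−yᵢ|, so x and y are optimised independently as 1-D weighted medians.
Total weight W = 379; half = 189.5.
x-coordinate, sorted with cumulative weight:
  x=0 (N2, w=150) cum 150
  x=3 (N1, w=100) cum 250  ← median
  x=4 (N6, w=40) cum 290
  x=7 (N3, w=5) cum 295
  x=7 (N8, w=9) cum 304
  x=11 (N4, w=25) cum 329
  x=15 (N5, w=20) cum 349
  x=20 (N7, w=30) cum 379
⇒ x* = 3
y-coordinate, sorted with cumulative weight:
  y=3 (N3, w=5) cum 5
  y=4 (N4, w=25) cum 30
  y=4 (N7, w=30) cum 60
  y=7 (N8, w=9) cum 69
  y=8 (N5, w=20) cum 89
  y=18 (N1, w=100) cum 189
  y=19 (N2, w=150) cum 339  ← median
  y=20 (N6, w=40) cum 379
⇒ y* = 19

(3, 19)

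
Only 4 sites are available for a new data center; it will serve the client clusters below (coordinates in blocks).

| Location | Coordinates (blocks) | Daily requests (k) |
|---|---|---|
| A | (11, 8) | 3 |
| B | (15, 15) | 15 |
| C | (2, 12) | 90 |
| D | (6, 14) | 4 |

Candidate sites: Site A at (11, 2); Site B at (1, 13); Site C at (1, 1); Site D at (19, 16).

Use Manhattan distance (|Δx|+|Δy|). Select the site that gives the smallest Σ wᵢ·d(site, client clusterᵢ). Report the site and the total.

Total weighted distance at each candidate:
  Site A (11, 2): total = 2051
  Site B (1, 13): total = 489
  Site C (1, 1): total = 1623
  Site D (19, 16): total = 2073
Minimum is at Site B with total 489 blocks.

Site B, total 489 blocks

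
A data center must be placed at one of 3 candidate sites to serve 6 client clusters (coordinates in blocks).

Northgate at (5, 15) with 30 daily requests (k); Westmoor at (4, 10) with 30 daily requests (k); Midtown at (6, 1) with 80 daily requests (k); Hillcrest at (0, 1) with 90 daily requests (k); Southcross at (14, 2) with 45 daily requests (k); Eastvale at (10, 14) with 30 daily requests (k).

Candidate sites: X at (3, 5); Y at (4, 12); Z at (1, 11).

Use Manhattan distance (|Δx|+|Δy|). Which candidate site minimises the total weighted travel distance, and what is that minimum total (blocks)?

Total weighted distance at each candidate:
  X (3, 5): total = 2840
  Y (4, 12): total = 3710
  Z (1, 11): total = 3900
Minimum is at X with total 2840 blocks.

X, total 2840 blocks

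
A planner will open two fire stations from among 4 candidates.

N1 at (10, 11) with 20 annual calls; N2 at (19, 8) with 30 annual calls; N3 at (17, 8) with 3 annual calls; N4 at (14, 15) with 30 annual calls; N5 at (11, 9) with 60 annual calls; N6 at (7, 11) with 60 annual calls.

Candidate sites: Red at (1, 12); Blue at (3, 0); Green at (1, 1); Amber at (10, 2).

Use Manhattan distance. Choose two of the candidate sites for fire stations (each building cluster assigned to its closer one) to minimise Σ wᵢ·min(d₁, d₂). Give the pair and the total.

{Red, Amber}, total 2049

Evaluate every pair (each demand assigned to the nearer of the two):
  {Red, Amber}: total = 2049
  {Blue, Amber}: total = 2379
  {Green, Amber}: total = 2379
  {Red, Blue}: total = 2600
  {Red, Green}: total = 2600
  {Blue, Green}: total = 3846
Best pair: {Red, Amber} with total 2049.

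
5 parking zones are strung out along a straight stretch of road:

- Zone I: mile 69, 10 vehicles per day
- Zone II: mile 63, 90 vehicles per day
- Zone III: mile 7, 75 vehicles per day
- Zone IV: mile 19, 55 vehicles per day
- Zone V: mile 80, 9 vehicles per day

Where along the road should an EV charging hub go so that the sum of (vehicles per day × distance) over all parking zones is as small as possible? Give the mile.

For a sum of weighted absolute distances on a line, the optimum is the weighted median (not the mean). Total weight W = 239; half-weight = 119.5.
Sort by position and accumulate weight:
  mile 7 (Zone III, w=75) → cum 75
  mile 19 (Zone IV, w=55) → cum 130  ≥ 119.5 → median here
  mile 63 (Zone II, w=90) → cum 220
  mile 69 (Zone I, w=10) → cum 230
  mile 80 (Zone V, w=9) → cum 239
Optimal location: mile 19.

x = 19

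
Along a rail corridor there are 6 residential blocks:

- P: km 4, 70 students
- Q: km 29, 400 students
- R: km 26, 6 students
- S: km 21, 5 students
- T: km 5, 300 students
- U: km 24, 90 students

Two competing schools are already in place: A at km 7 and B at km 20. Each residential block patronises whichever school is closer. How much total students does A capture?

370

The indifferent point is the midpoint (7+20)/2 = 13.5; residential blocks left of it (closer to A at 7) go to A, those right go to B.
  P at 4 (w=70) → A
  T at 5 (w=300) → A
  S at 21 (w=5) → B
  U at 24 (w=90) → B
  R at 26 (w=6) → B
  Q at 29 (w=400) → B
A captures 370; B captures 501.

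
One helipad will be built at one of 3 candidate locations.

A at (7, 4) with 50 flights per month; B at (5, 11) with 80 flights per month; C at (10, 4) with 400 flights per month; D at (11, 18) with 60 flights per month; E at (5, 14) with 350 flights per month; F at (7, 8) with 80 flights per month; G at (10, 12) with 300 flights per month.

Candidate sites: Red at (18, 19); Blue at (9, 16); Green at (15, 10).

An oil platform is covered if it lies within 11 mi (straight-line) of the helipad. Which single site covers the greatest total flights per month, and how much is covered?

Green, covering 1320

Coverage radius r = 11 mi; a point is covered iff (Δx)²+(Δy)² ≤ 11² = 121.
  Red (18, 19): covers {D, G} → 360
  Blue (9, 16): covers {B, D, E, F, G} → 870
  Green (15, 10): covers {A, B, C, D, E, F, G} → 1320
Maximum coverage at Green: 1320 flights per month.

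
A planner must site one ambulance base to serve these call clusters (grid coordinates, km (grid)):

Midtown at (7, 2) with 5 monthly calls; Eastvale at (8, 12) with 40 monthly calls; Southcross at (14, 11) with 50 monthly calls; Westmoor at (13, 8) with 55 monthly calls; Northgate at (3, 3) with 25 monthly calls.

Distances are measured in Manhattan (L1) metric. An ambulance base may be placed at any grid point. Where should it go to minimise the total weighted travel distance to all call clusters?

Manhattan distance separates: Σwᵢ(|x−xᵢ|+|y−yᵢ|) = Σwᵢ|x−xᵢ| + Σwᵢ|y−yᵢ|, so x and y are optimised independently as 1-D weighted medians.
Total weight W = 175; half = 87.5.
x-coordinate, sorted with cumulative weight:
  x=3 (Northgate, w=25) cum 25
  x=7 (Midtown, w=5) cum 30
  x=8 (Eastvale, w=40) cum 70
  x=13 (Westmoor, w=55) cum 125  ← median
  x=14 (Southcross, w=50) cum 175
⇒ x* = 13
y-coordinate, sorted with cumulative weight:
  y=2 (Midtown, w=5) cum 5
  y=3 (Northgate, w=25) cum 30
  y=8 (Westmoor, w=55) cum 85
  y=11 (Southcross, w=50) cum 135  ← median
  y=12 (Eastvale, w=40) cum 175
⇒ y* = 11

(13, 11)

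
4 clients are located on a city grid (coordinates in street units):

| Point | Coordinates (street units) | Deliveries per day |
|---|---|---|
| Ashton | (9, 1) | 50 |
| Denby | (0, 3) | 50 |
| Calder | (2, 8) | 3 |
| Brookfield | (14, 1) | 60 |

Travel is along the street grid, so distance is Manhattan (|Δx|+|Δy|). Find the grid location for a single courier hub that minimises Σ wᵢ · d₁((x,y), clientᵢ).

(9, 1)

Manhattan distance separates: Σwᵢ(|x−xᵢ|+|y−yᵢ|) = Σwᵢ|x−xᵢ| + Σwᵢ|y−yᵢ|, so x and y are optimised independently as 1-D weighted medians.
Total weight W = 163; half = 81.5.
x-coordinate, sorted with cumulative weight:
  x=0 (Denby, w=50) cum 50
  x=2 (Calder, w=3) cum 53
  x=9 (Ashton, w=50) cum 103  ← median
  x=14 (Brookfield, w=60) cum 163
⇒ x* = 9
y-coordinate, sorted with cumulative weight:
  y=1 (Ashton, w=50) cum 50
  y=1 (Brookfield, w=60) cum 110  ← median
  y=3 (Denby, w=50) cum 160
  y=8 (Calder, w=3) cum 163
⇒ y* = 1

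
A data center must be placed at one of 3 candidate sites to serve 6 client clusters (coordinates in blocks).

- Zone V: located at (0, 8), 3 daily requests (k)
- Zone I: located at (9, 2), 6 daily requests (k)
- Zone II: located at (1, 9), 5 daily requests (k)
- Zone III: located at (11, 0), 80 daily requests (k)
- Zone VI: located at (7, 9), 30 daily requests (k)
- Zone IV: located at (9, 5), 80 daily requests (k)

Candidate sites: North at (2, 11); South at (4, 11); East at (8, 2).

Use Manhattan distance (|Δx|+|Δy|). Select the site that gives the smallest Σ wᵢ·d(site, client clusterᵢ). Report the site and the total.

Total weighted distance at each candidate:
  North (2, 11): total = 2976
  South (4, 11): total = 2600
  East (8, 2): total = 1078
Minimum is at East with total 1078 blocks.

East, total 1078 blocks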